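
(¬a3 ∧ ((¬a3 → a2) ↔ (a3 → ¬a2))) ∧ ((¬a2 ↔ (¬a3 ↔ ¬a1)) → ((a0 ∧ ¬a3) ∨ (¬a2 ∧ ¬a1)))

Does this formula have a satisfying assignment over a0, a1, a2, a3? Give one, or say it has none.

a0: True, a1: True, a2: True, a3: False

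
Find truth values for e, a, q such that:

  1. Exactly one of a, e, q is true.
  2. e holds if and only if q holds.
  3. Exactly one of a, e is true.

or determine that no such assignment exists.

e=F, a=T, q=F

  (1) {a, e, q}: 1 true — exactly one ✓
  (2) e=F, q=F — same ✓
  (3) {a, e}: 1 true — exactly one ✓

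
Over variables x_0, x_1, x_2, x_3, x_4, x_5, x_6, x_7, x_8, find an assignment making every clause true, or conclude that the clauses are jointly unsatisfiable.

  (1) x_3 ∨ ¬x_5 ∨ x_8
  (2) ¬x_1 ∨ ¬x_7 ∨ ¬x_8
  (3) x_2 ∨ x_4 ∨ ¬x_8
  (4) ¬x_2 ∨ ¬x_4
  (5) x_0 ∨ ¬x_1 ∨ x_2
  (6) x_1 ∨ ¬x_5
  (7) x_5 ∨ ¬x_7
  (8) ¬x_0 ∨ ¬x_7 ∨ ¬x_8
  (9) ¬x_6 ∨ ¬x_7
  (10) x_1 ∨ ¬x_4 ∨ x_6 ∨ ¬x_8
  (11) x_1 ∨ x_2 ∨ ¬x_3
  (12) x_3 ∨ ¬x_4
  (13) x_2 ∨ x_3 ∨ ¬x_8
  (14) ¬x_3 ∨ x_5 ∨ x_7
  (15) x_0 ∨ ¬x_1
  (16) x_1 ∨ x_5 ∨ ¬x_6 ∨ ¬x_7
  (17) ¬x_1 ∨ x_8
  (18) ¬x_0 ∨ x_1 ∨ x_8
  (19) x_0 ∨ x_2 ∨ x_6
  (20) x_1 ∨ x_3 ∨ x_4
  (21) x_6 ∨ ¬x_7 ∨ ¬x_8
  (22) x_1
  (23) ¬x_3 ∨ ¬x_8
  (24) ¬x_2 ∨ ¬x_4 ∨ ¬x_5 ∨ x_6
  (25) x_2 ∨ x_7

x_0 = True, x_1 = True, x_2 = True, x_3 = False, x_4 = False, x_5 = False, x_6 = True, x_7 = False, x_8 = True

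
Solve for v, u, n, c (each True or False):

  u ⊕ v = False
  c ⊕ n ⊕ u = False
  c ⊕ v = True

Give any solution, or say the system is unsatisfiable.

v = True, u = True, n = True, c = False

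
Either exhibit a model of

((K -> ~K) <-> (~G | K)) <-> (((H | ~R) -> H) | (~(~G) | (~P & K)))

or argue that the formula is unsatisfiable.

R = False, P = True, H = False, G = False, K = True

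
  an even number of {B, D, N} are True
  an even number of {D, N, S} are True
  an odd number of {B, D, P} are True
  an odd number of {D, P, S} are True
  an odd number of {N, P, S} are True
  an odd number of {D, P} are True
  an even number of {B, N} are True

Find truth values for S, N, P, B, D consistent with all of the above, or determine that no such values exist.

S=F, N=F, P=T, B=F, D=F

{B, D, N}: 0 true → even ✓
{D, N, S}: 0 true → even ✓
{B, D, P}: 1 true → odd ✓
{D, P, S}: 1 true → odd ✓
{N, P, S}: 1 true → odd ✓
{D, P}: 1 true → odd ✓
{B, N}: 0 true → even ✓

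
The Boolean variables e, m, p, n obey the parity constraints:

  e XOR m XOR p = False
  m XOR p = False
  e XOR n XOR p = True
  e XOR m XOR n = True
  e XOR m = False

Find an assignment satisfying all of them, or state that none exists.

e=F, m=F, p=F, n=T

e XOR m XOR p = F XOR F XOR F = False ✓
m XOR p = F XOR F = False ✓
e XOR n XOR p = F XOR T XOR F = True ✓
e XOR m XOR n = F XOR F XOR T = True ✓
e XOR m = F XOR F = False ✓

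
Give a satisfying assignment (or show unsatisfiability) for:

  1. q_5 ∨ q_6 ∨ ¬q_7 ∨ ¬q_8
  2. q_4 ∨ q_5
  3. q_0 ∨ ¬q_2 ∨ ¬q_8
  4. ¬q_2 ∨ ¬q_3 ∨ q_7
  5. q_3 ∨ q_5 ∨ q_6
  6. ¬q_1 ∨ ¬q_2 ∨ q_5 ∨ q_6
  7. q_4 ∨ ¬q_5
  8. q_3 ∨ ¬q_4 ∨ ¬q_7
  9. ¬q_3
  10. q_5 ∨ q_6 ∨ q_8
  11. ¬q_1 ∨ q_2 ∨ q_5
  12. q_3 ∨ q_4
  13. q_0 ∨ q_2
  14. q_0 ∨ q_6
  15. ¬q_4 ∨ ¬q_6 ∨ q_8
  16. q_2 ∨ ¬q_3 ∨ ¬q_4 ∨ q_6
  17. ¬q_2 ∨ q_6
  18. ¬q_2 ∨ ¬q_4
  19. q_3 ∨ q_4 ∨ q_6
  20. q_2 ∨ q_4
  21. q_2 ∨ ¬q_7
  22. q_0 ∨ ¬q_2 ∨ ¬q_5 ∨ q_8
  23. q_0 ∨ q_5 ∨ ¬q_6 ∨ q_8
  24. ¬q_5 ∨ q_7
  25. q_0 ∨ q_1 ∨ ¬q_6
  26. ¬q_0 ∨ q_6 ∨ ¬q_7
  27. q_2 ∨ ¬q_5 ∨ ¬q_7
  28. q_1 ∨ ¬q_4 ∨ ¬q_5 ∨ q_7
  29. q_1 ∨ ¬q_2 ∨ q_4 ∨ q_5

Unit clause (¬q_3) forces q_3 = False.
In (q_3 ∨ q_4) only q_4 is left, so q_4 = True.
In (¬q_2 ∨ ¬q_4) only ¬q_2 is left, so q_2 = False.
In (q_2 ∨ ¬q_7) only ¬q_7 is left, so q_7 = False.
In (¬q_5 ∨ q_7) only ¬q_5 is left, so q_5 = False.
In (q_3 ∨ q_5 ∨ q_6) only q_6 is left, so q_6 = True.
In (¬q_1 ∨ q_2 ∨ q_5) only ¬q_1 is left, so q_1 = False.
In (q_0 ∨ q_2) only q_0 is left, so q_0 = True.
In (¬q_4 ∨ ¬q_6 ∨ q_8) only q_8 is left, so q_8 = True.
All clauses satisfied.

q_0 = True, q_1 = False, q_2 = False, q_3 = False, q_4 = True, q_5 = False, q_6 = True, q_7 = False, q_8 = True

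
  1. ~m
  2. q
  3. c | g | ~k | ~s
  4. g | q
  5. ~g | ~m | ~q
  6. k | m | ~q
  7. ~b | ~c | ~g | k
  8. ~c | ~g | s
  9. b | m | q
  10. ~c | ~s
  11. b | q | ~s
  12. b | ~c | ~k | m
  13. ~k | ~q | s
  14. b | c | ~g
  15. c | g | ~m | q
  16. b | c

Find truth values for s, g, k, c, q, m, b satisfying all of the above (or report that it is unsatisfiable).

Unit clause (~m) forces m = False.
Unit clause (q) forces q = True.
In (k | m | ~q) only k is left, so k = True.
In (~k | ~q | s) only s is left, so s = True.
In (~c | ~s) only ~c is left, so c = False.
In (b | c) only b is left, so b = True.
In (c | g | ~k | ~s) only g is left, so g = True.
All clauses satisfied.

s = True, g = True, k = True, c = False, q = True, m = False, b = True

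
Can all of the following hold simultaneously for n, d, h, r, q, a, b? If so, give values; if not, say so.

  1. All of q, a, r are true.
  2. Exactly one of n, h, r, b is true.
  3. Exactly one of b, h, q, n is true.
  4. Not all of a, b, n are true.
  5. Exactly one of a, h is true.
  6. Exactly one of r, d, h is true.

n=F, d=F, h=F, r=T, q=T, a=T, b=F

  (1) {q, a, r}: all 3 true ✓
  (2) {n, h, r, b}: 1 true — exactly one ✓
  (3) {b, h, q, n}: 1 true — exactly one ✓
  (4) {a, b, n}: 1/3 true — not all ✓
  (5) {a, h}: 1 true — exactly one ✓
  (6) {r, d, h}: 1 true — exactly one ✓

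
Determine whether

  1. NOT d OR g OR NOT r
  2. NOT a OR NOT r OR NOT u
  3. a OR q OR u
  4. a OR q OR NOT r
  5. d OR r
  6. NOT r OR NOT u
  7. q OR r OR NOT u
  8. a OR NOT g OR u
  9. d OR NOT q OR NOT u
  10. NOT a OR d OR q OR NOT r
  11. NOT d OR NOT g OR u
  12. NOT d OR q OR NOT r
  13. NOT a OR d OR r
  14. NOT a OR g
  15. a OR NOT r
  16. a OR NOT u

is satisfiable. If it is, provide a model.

Set a = True.
  then (NOT a OR g) forces g = True.
Set d = True.
  then (NOT d OR NOT g OR u) forces u = True.
  then (NOT a OR NOT r OR NOT u) forces r = False.
  then (q OR r OR NOT u) forces q = True.
All clauses satisfied.

a=T, d=T, u=T, q=T, r=F, g=T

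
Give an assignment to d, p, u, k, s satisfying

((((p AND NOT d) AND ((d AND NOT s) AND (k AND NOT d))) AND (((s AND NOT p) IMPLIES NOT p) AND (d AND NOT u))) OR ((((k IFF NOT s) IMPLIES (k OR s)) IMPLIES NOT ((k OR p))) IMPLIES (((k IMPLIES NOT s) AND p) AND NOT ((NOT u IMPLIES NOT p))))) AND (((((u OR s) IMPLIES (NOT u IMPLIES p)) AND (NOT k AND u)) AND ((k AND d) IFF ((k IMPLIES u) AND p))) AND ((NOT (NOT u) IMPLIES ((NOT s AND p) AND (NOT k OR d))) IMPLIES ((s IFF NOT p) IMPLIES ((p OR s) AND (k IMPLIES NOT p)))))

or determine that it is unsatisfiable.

Unsatisfiable — no assignment works.

Case u = True: the formula simplifies to NOT ((((k IFF NOT s) IMPLIES (k OR s)) IMPLIES NOT ((k OR p)))) AND ((NOT k AND ((k AND d) IFF p)) AND (((NOT s AND p) AND (NOT k OR d)) IMPLIES ((s IFF NOT p) IMPLIES ((p OR s) AND (k IMPLIES NOT p))))).
  k = True: the conjunct NOT k is False.
  k = False: simplifies to NOT (((s IMPLIES s) IMPLIES NOT p)) AND (NOT p AND ((NOT s AND p) IMPLIES ((s IFF NOT p) IMPLIES (p OR s)))).
    p = True: the conjunct NOT p is False.
    p = False: the conjunct NOT (((s IMPLIES s) IMPLIES NOT p)) becomes NOT (((s IMPLIES s) IMPLIES True)) = False.
Case u = False: the conjunct u is False.
Both cases fail — unsatisfiable.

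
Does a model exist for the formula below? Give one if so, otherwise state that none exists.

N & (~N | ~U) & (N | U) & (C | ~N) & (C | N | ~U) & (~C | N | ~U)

Unit clause (N) forces N = True.
In (~N | ~U) only ~U is left, so U = False.
In (C | ~N) only C is left, so C = True.
All clauses satisfied.

C = True; N = True; U = False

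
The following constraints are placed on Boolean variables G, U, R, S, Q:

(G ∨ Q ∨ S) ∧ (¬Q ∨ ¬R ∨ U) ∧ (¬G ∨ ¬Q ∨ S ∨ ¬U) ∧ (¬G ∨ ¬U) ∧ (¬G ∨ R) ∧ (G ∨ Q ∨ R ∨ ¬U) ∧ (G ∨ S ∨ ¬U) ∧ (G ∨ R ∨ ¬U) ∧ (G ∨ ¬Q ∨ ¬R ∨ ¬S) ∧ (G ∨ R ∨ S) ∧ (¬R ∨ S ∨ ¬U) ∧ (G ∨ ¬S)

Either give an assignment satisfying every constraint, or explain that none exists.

G=T; U=F; R=T; S=T; Q=F

Try G = False:
  (G ∨ ¬S) forces S = False.
  (G ∨ Q ∨ S) forces Q = True.
  (G ∨ S ∨ ¬U) forces U = False.
  (¬Q ∨ ¬R ∨ U) forces R = False.
  clause (G ∨ R ∨ S) is falsified — backtrack.
So G = True.
  then (¬G ∨ ¬U) forces U = False.
  then (¬G ∨ R) forces R = True.
  then (¬Q ∨ ¬R ∨ U) forces Q = False.
Set S = True.
All clauses satisfied.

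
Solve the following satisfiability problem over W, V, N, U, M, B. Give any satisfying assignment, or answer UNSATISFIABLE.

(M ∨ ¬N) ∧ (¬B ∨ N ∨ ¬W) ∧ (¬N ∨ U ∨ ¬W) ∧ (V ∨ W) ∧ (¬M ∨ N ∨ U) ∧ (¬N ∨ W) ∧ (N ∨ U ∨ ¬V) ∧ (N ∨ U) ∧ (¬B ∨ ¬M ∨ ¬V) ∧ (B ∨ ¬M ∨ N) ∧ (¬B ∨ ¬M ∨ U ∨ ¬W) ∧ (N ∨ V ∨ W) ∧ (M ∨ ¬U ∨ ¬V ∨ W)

Set W = True.
Set V = True.
Set N = False.
  then (¬B ∨ N ∨ ¬W) forces B = False.
  then (N ∨ U ∨ ¬V) forces U = True.
  then (B ∨ ¬M ∨ N) forces M = False.
All clauses satisfied.

W: True, V: True, N: False, U: True, M: False, B: False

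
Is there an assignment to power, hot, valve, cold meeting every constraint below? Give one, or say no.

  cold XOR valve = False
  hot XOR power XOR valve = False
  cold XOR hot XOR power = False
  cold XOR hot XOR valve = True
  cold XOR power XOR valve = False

power = False, hot = True, valve = True, cold = True

cold XOR valve = T XOR T = False ✓
hot XOR power XOR valve = T XOR F XOR T = False ✓
cold XOR hot XOR power = T XOR T XOR F = False ✓
cold XOR hot XOR valve = T XOR T XOR T = True ✓
cold XOR power XOR valve = T XOR F XOR T = False ✓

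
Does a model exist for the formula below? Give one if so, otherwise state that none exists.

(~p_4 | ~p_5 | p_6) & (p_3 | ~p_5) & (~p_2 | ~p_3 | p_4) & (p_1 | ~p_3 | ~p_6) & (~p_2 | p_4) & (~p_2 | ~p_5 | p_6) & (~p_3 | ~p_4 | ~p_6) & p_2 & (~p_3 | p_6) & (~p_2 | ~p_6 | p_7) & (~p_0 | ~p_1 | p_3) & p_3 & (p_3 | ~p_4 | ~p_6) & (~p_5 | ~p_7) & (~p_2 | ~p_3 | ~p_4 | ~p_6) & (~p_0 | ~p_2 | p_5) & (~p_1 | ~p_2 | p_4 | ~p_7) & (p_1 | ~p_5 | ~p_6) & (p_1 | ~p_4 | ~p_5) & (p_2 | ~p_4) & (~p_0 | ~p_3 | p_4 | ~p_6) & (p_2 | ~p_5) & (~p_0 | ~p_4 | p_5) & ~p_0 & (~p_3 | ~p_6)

The formula is unsatisfiable.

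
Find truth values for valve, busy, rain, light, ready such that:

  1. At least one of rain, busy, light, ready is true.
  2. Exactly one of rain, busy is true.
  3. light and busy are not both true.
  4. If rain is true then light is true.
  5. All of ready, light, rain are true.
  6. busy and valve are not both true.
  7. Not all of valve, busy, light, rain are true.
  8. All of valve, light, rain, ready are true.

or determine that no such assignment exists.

valve = True; busy = False; rain = True; light = True; ready = True

  (1) {rain, busy, light, ready}: 3 true — at least one ✓
  (2) {rain, busy}: 1 true — exactly one ✓
  (3) light=T, busy=F — not both ✓
  (4) rain=T ⇒ light: T ✓
  (5) {ready, light, rain}: all 3 true ✓
  (6) busy=F, valve=T — not both ✓
  (7) {valve, busy, light, rain}: 3/4 true — not all ✓
  (8) {valve, light, rain, ready}: all 4 true ✓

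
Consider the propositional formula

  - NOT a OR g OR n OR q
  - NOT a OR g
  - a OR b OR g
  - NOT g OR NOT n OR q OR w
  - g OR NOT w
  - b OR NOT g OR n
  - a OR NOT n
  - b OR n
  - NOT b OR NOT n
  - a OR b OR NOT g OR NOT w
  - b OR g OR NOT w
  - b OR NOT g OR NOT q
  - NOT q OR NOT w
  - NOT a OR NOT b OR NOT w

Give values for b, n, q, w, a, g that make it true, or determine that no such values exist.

b=T, n=F, q=T, w=F, a=T, g=T

Set b = True.
  then (NOT b OR NOT n) forces n = False.
Set q = True.
  then (NOT q OR NOT w) forces w = False.
Set a = True.
  then (NOT a OR g) forces g = True.
All clauses satisfied.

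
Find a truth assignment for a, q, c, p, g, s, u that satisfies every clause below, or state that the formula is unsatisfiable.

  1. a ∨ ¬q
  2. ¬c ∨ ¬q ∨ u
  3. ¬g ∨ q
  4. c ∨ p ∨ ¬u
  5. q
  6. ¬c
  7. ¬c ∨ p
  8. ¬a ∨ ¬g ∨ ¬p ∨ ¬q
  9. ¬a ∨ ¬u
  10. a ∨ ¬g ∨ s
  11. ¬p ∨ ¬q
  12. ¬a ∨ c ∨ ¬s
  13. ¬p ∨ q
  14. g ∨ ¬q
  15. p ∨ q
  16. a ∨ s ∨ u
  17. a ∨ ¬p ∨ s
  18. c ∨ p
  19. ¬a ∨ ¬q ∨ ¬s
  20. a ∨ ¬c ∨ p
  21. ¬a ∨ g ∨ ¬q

Case q = True:
  (a ∨ ¬q) forces a = True.
  (¬c) forces c = False.
  (¬a ∨ ¬u) forces u = False.
  (¬p ∨ ¬q) forces p = False.
  Clause (c ∨ p) is falsified — contradiction.
Case q = False:
  Clause (q) is falsified — contradiction.
Both cases fail, so the formula is unsatisfiable.

UNSATISFIABLE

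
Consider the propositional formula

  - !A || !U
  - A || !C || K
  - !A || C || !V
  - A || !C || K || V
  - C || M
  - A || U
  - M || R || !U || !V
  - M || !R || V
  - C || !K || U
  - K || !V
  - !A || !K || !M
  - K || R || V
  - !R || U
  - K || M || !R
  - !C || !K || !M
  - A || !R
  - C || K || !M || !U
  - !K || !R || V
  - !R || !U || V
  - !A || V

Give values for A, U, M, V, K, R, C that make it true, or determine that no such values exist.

A = True, U = False, M = False, V = True, K = True, R = False, C = True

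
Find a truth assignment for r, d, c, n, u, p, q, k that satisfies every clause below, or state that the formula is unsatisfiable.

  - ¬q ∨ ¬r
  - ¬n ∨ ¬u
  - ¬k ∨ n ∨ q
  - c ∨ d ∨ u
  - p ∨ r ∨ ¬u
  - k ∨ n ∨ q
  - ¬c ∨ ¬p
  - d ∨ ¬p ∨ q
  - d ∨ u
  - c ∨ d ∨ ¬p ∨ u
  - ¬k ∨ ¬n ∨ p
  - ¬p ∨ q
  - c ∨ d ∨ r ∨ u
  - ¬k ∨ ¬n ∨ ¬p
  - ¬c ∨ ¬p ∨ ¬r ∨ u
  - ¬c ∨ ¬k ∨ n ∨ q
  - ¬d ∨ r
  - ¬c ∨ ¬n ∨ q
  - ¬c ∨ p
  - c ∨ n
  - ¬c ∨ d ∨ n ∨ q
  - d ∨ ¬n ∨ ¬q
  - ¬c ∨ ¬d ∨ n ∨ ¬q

r = True; d = True; c = False; n = True; u = False; p = False; q = False; k = False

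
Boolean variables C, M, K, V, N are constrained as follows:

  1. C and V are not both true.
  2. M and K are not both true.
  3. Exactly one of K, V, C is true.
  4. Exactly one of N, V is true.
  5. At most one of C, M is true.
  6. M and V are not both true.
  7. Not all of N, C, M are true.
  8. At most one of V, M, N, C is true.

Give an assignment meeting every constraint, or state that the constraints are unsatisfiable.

C=F, M=F, K=T, V=F, N=T

  (1) C=F, V=F — not both ✓
  (2) M=F, K=T — not both ✓
  (3) {K, V, C}: 1 true — exactly one ✓
  (4) {N, V}: 1 true — exactly one ✓
  (5) {C, M}: 0 true — at most one ✓
  (6) M=F, V=F — not both ✓
  (7) {N, C, M}: 1/3 true — not all ✓
  (8) {V, M, N, C}: 1 true — at most one ✓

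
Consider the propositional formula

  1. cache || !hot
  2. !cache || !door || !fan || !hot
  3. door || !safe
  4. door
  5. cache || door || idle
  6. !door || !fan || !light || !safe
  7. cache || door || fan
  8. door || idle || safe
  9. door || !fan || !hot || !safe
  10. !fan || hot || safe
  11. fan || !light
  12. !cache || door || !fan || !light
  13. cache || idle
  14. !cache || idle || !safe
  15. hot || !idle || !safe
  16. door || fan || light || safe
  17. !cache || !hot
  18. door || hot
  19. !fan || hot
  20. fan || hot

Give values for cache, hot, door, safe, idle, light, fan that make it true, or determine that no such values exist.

No satisfying assignment exists.

Case hot = True:
  (cache || !hot) forces cache = True.
  Clause (!cache || !hot) is falsified — contradiction.
Case hot = False:
  (door) forces door = True.
  (!fan || hot) forces fan = False.
  Clause (fan || hot) is falsified — contradiction.
Both cases fail, so the formula is unsatisfiable.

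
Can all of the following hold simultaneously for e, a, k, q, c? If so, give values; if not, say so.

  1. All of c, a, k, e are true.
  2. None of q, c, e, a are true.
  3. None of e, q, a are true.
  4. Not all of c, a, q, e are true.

The formula is unsatisfiable.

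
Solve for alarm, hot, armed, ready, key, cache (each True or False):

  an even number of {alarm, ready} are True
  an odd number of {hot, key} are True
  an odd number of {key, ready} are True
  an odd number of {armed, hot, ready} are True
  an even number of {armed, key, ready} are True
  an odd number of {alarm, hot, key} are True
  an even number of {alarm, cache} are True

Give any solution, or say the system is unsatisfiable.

alarm=F, hot=F, armed=T, ready=F, key=T, cache=F

{alarm, ready}: 0 true → even ✓
{hot, key}: 1 true → odd ✓
{key, ready}: 1 true → odd ✓
{armed, hot, ready}: 1 true → odd ✓
{armed, key, ready}: 2 true → even ✓
{alarm, hot, key}: 1 true → odd ✓
{alarm, cache}: 0 true → even ✓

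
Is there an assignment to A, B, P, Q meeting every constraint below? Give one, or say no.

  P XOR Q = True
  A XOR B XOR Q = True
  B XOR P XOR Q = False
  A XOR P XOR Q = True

A = False, B = True, P = True, Q = False

P XOR Q = T XOR F = True ✓
A XOR B XOR Q = F XOR T XOR F = True ✓
B XOR P XOR Q = T XOR T XOR F = False ✓
A XOR P XOR Q = F XOR T XOR F = True ✓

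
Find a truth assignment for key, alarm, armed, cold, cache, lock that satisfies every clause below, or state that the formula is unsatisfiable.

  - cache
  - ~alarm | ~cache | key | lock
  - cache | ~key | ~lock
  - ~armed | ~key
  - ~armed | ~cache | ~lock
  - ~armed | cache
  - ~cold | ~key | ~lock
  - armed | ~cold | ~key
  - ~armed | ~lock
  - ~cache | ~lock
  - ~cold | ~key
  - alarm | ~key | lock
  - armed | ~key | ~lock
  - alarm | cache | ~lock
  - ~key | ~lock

Unit clause (cache) forces cache = True.
In (~cache | ~lock) only ~lock is left, so lock = False.
Set key = False.
  then (~alarm | ~cache | key | lock) forces alarm = False.
Set armed = True.
Set cold = True.
All clauses satisfied.

key: False; alarm: False; armed: True; cold: True; cache: True; lock: False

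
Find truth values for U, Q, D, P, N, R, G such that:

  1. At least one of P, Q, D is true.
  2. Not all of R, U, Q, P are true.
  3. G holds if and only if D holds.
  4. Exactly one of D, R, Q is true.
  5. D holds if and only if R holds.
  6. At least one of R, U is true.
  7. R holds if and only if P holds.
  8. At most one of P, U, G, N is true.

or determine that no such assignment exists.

U = True, Q = True, D = False, P = False, N = False, R = False, G = False

  (1) {P, Q, D}: 1 true — at least one ✓
  (2) {R, U, Q, P}: 2/4 true — not all ✓
  (3) G=F, D=F — same ✓
  (4) {D, R, Q}: 1 true — exactly one ✓
  (5) D=F, R=F — same ✓
  (6) {R, U}: 1 true — at least one ✓
  (7) R=F, P=F — same ✓
  (8) {P, U, G, N}: 1 true — at most one ✓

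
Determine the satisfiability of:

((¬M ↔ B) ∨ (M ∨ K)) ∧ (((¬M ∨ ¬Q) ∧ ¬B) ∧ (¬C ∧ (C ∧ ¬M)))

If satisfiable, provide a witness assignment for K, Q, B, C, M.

Unsatisfiable — no assignment works.

Case C = True: the conjunct ¬C is False.
Case C = False: the conjunct C is False.
Both cases fail — unsatisfiable.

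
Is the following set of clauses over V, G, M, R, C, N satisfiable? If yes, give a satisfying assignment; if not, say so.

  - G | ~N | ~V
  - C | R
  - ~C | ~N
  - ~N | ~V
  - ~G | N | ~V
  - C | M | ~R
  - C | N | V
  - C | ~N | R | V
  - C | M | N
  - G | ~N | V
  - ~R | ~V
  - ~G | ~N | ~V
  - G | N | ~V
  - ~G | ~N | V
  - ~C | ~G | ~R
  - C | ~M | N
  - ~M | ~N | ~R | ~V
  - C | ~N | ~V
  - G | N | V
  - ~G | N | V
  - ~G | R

No satisfying assignment exists.

Case G = True:
  (~G | R) forces R = True.
  (~R | ~V) forces V = False.
  (~G | ~N | V) forces N = False.
  Clause (~G | N | V) is falsified — contradiction.
Case G = False:
  If N = True:
    (G | ~N | ~V) forces V = False.
    clause (G | ~N | V) is falsified.
  If N = False:
    (G | N | ~V) forces V = False.
    clause (G | N | V) is falsified.
  Every sub-case reaches a contradiction.
Both cases fail, so the formula is unsatisfiable.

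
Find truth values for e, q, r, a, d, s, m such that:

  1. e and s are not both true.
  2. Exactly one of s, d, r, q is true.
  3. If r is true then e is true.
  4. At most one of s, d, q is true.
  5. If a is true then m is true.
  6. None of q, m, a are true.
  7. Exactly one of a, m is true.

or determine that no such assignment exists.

Case m = True:
  Constraint (6) is violated (m=T) — contradiction.
Case m = False:
  (5) with m=F forces a = False.
  Constraint (7) is violated (a=F, m=F) — contradiction.
Both cases fail — unsatisfiable.

No satisfying assignment exists.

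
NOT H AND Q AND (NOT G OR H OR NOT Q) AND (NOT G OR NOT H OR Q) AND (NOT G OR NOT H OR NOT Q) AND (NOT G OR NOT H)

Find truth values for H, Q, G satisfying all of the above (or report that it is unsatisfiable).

Unit clause (NOT H) forces H = False.
Unit clause (Q) forces Q = True.
In (NOT G OR H OR NOT Q) only NOT G is left, so G = False.
All clauses satisfied.

H = False, Q = True, G = False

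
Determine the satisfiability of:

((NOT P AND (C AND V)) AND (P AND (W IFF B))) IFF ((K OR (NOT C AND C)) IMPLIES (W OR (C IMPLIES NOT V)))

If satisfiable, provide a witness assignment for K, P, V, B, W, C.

K: True, P: True, V: True, B: True, W: False, C: True

  ((NOT P AND (C AND V)) AND (P AND (W IFF B))) IFF ((K OR (NOT C AND C)) IMPLIES (W OR (C IMPLIES NOT V))) = True
    (NOT P AND (C AND V)) AND (P AND (W IFF B)) = False
      NOT P AND (C AND V) = False
        NOT P = False
        C AND V = True
      P AND (W IFF B) = False
        W IFF B = False
    (K OR (NOT C AND C)) IMPLIES (W OR (C IMPLIES NOT V)) = False
      K OR (NOT C AND C) = True
        NOT C AND C = False
          NOT C = False
      W OR (C IMPLIES NOT V) = False
        C IMPLIES NOT V = False
          NOT V = False
The formula evaluates to True.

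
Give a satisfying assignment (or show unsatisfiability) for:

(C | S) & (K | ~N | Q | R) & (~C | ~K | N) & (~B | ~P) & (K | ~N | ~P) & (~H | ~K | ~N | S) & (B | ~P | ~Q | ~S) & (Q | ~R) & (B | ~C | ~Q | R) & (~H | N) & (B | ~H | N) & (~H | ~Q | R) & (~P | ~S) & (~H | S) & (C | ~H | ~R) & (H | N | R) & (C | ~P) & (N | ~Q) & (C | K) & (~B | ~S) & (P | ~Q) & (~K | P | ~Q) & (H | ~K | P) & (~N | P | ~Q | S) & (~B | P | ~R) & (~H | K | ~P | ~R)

Q = False, K = True, S = True, N = True, P = False, C = False, B = False, H = True, R = False

Set Q = False.
  then (Q | ~R) forces R = False.
Try K = False:
  (K | ~N | Q | R) forces N = False.
  (~H | N) forces H = False.
  clause (H | N | R) is falsified — backtrack.
So K = True.
Set S = True.
  then (~P | ~S) forces P = False.
  then (~B | ~S) forces B = False.
  then (H | ~K | P) forces H = True.
  then (~H | N) forces N = True.
Set C = False.
All clauses satisfied.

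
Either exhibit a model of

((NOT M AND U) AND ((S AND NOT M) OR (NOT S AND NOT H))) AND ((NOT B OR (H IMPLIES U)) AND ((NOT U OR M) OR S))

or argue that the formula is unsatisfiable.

B: False, S: True, H: False, M: False, U: True

  (NOT M AND U) AND ((S AND NOT M) OR (NOT S AND NOT H)) = True
    NOT M AND U = True
      NOT M = True
    (S AND NOT M) OR (NOT S AND NOT H) = True
      S AND NOT M = True
        NOT M = True
      NOT S AND NOT H = False
        NOT S = False
        NOT H = True
  (NOT B OR (H IMPLIES U)) AND ((NOT U OR M) OR S) = True
    NOT B OR (H IMPLIES U) = True
      NOT B = True
      H IMPLIES U = True
    (NOT U OR M) OR S = True
      NOT U OR M = False
        NOT U = False
Both conjuncts True, so the formula holds.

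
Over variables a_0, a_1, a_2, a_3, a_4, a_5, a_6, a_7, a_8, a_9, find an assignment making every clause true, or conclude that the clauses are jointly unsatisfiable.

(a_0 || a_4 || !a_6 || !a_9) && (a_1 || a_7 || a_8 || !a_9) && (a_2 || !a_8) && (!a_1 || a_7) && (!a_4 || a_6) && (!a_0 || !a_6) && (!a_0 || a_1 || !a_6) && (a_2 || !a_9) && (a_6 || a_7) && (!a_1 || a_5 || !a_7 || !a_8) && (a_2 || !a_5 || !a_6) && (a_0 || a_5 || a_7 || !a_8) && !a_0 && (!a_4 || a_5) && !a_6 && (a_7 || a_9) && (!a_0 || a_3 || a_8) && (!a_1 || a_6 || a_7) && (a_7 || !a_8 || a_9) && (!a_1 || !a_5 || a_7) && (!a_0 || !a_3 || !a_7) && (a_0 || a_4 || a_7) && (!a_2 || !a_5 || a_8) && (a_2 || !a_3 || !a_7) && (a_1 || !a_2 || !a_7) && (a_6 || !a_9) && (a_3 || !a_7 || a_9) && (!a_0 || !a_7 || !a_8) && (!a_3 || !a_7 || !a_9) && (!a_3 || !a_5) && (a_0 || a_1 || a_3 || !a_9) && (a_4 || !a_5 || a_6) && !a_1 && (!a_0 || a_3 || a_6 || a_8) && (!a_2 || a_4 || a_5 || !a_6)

UNSATISFIABLE

Case a_0 = True:
  Clause (!a_0) is falsified — contradiction.
Case a_0 = False:
  (!a_6) forces a_6 = False.
  (!a_4 || a_6) forces a_4 = False.
  (a_6 || a_7) forces a_7 = True.
  (a_6 || !a_9) forces a_9 = False.
  (a_3 || !a_7 || a_9) forces a_3 = True.
  (a_2 || !a_3 || !a_7) forces a_2 = True.
  (a_1 || !a_2 || !a_7) forces a_1 = True.
  Clause (!a_1) is falsified — contradiction.
Both cases fail, so the formula is unsatisfiable.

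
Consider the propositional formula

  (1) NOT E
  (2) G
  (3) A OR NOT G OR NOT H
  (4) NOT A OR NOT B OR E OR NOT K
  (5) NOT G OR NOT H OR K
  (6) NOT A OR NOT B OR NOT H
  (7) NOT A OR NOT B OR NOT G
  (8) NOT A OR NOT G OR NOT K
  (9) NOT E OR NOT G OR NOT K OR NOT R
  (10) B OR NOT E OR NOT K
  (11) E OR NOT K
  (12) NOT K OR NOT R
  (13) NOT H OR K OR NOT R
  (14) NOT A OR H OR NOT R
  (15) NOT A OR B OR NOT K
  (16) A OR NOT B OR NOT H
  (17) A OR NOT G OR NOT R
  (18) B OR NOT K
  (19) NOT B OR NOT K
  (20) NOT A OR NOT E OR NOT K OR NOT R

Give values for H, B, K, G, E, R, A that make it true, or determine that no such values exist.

H = False; B = False; K = False; G = True; E = False; R = False; A = False

Unit clause (NOT E) forces E = False.
Unit clause (G) forces G = True.
In (E OR NOT K) only NOT K is left, so K = False.
In (NOT G OR NOT H OR K) only NOT H is left, so H = False.
Set B = False.
Try R = True:
  (NOT A OR H OR NOT R) forces A = False.
  clause (A OR NOT G OR NOT R) is falsified — backtrack.
So R = False.
Set A = False.
All clauses satisfied.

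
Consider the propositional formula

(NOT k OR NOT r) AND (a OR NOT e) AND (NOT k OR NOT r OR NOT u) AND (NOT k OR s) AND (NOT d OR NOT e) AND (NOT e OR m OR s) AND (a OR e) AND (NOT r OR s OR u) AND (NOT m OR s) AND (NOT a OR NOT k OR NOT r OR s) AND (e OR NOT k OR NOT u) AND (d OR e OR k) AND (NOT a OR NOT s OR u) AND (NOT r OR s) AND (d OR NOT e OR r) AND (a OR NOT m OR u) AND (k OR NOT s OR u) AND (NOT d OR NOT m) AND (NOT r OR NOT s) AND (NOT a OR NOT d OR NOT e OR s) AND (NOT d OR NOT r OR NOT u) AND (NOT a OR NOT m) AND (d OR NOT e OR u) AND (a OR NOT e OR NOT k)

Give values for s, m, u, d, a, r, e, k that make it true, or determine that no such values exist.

Set s = False.
  then (NOT k OR s) forces k = False.
  then (NOT m OR s) forces m = False.
  then (NOT r OR s) forces r = False.
  then (NOT e OR m OR s) forces e = False.
  then (a OR e) forces a = True.
  then (d OR e OR k) forces d = True.
Set u = False.
All clauses satisfied.

s: False; m: False; u: False; d: True; a: True; r: False; e: False; k: False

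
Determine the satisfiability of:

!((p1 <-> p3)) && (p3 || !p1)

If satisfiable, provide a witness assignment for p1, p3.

p1 = False; p3 = True

  !((p1 <-> p3)) = True
    p1 <-> p3 = False
  p3 || !p1 = True
    !p1 = True
Both conjuncts True, so the formula holds.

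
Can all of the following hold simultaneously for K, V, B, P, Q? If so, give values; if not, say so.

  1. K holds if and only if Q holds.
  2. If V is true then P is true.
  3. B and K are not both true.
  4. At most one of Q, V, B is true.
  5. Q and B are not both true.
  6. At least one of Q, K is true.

K = True, V = False, B = False, P = True, Q = True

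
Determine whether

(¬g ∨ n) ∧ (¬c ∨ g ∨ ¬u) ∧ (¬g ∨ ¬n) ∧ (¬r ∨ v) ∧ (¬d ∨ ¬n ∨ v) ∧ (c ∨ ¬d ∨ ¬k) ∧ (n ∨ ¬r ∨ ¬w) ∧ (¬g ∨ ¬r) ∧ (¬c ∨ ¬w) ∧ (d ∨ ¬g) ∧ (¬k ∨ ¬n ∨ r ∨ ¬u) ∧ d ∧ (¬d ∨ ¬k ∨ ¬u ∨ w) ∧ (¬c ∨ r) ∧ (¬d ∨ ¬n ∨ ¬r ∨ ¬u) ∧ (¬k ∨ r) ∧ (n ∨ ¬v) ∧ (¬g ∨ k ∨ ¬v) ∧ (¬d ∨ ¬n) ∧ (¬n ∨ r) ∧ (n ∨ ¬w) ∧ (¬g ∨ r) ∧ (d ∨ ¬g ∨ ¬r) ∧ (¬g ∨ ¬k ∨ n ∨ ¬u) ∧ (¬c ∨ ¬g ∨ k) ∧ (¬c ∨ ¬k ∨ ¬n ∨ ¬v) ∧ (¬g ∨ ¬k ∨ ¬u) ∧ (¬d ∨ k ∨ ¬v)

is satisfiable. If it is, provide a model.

w: False, r: False, c: False, v: False, k: False, n: False, d: True, g: False, u: False

Unit clause (d) forces d = True.
In (¬d ∨ ¬n) only ¬n is left, so n = False.
In (n ∨ ¬w) only ¬w is left, so w = False.
In (¬g ∨ n) only ¬g is left, so g = False.
In (n ∨ ¬v) only ¬v is left, so v = False.
In (¬r ∨ v) only ¬r is left, so r = False.
In (¬c ∨ r) only ¬c is left, so c = False.
In (¬k ∨ r) only ¬k is left, so k = False.
Set u = False.
All clauses satisfied.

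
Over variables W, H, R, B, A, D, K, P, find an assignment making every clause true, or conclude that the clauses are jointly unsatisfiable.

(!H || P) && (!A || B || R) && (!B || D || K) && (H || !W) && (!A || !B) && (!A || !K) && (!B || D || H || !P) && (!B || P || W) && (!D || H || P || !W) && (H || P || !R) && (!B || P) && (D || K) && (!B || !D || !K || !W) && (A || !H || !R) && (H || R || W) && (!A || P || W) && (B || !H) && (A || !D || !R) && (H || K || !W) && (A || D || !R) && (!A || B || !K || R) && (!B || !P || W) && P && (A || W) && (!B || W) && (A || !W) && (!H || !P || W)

W: False, H: False, R: True, B: False, A: True, D: True, K: False, P: True

Unit clause (P) forces P = True.
Try W = True:
  (H || !W) forces H = True.
  (B || !H) forces B = True.
  (!A || !B) forces A = False.
  clause (A || !W) is falsified — backtrack.
So W = False.
  then (!B || !P || W) forces B = False.
  then (A || W) forces A = True.
  then (!H || !P || W) forces H = False.
  then (!A || B || R) forces R = True.
  then (!A || !K) forces K = False.
  then (D || K) forces D = True.
All clauses satisfied.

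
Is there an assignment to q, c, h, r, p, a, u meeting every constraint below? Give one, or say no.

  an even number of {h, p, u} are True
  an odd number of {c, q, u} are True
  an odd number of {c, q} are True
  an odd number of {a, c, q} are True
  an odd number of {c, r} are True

q=T; c=F; h=T; r=T; p=T; a=F; u=F

{h, p, u}: 2 true → even ✓
{c, q, u}: 1 true → odd ✓
{c, q}: 1 true → odd ✓
{a, c, q}: 1 true → odd ✓
{c, r}: 1 true → odd ✓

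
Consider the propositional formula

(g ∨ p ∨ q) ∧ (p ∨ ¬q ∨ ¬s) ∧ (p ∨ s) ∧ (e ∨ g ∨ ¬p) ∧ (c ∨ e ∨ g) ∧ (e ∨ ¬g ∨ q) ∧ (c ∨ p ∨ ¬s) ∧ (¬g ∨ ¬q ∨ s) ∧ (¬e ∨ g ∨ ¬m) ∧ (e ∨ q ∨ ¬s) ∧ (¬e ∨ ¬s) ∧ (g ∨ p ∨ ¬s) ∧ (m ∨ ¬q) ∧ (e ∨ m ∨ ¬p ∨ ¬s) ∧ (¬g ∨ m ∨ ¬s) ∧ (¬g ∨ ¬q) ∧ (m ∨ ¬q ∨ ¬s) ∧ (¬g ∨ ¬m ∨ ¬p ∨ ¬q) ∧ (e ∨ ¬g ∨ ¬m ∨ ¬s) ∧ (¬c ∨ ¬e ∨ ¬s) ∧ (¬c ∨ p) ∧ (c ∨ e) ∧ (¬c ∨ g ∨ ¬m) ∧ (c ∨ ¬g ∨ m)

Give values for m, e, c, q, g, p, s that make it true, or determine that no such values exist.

m=T, e=T, c=T, q=F, g=T, p=T, s=F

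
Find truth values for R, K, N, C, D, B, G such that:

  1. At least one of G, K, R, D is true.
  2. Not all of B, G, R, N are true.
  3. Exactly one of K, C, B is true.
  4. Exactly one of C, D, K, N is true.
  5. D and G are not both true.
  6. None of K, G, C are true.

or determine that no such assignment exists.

R: False, K: False, N: False, C: False, D: True, B: True, G: False

  (1) {G, K, R, D}: 1 true — at least one ✓
  (2) {B, G, R, N}: 1/4 true — not all ✓
  (3) {K, C, B}: 1 true — exactly one ✓
  (4) {C, D, K, N}: 1 true — exactly one ✓
  (5) D=T, G=F — not both ✓
  (6) {K, G, C}: 0 true — none ✓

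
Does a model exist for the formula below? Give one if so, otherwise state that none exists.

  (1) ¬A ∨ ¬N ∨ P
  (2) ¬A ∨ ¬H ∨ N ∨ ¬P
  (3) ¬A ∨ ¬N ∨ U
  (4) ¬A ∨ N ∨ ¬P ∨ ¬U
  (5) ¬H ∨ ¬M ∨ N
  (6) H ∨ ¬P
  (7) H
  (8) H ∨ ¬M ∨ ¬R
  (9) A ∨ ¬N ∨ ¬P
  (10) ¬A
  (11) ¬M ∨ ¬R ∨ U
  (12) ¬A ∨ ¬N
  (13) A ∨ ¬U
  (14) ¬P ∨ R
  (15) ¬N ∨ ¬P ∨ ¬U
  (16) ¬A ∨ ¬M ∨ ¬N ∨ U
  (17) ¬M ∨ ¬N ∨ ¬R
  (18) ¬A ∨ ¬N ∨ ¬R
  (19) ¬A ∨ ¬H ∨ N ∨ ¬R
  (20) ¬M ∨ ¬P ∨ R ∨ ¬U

P: False; U: False; N: True; R: False; M: False; A: False; H: True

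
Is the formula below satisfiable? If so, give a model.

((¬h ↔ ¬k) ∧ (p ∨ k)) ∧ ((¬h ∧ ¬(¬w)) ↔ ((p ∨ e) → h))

h = False, k = False, w = False, e = True, p = True

  (¬h ↔ ¬k) ∧ (p ∨ k) = True
    ¬h ↔ ¬k = True
      ¬h = True
      ¬k = True
    p ∨ k = True
  (¬h ∧ ¬(¬w)) ↔ ((p ∨ e) → h) = True
    ¬h ∧ ¬(¬w) = False
      ¬h = True
      ¬(¬w) = False
        ¬w = True
    (p ∨ e) → h = False
      p ∨ e = True
Both conjuncts True, so the formula holds.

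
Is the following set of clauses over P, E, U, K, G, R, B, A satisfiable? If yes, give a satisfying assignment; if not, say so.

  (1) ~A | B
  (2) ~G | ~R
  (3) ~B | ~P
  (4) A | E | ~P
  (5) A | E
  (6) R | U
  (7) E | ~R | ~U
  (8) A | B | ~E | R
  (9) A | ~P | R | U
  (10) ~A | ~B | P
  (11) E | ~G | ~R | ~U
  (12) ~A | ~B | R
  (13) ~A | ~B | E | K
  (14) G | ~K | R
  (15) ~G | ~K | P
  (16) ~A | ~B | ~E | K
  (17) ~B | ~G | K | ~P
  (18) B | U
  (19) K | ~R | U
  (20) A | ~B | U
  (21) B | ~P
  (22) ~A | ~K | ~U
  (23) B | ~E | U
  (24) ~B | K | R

Set P = False.
Try E = False:
  (A | E) forces A = True.
  (~A | B) forces B = True.
  clause (~A | ~B | P) is falsified — backtrack.
So E = True.
Set U = True.
Set K = False.
Try G = True:
  (~G | ~R) forces R = False.
  (~B | K | R) forces B = False.
  (~A | B) forces A = False.
  clause (A | B | ~E | R) is falsified — backtrack.
So G = False.
Set R = True.
Set B = True.
  then (~A | ~B | P) forces A = False.
All clauses satisfied.

P: False, E: True, U: True, K: False, G: False, R: True, B: True, A: False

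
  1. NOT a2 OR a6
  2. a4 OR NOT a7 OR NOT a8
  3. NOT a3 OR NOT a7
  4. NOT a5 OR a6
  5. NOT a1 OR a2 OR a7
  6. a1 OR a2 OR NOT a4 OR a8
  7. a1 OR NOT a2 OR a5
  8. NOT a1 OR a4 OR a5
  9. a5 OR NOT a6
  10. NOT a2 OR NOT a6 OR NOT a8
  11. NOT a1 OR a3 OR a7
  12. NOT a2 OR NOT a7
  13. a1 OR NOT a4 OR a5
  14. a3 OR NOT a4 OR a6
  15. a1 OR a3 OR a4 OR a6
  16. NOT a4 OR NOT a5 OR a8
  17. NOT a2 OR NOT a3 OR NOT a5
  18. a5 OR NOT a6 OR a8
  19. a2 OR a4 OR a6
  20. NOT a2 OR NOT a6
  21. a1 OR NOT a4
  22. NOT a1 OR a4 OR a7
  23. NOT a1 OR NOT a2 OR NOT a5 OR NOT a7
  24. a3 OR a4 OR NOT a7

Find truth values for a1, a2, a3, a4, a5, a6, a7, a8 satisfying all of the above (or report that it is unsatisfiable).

a1 = False, a2 = False, a3 = True, a4 = False, a5 = True, a6 = True, a7 = False, a8 = False

Set a1 = False.
  then (a1 OR NOT a4) forces a4 = False.
Try a2 = True:
  (NOT a2 OR a6) forces a6 = True.
  clause (NOT a2 OR NOT a6) is falsified — backtrack.
So a2 = False.
  then (a2 OR a4 OR a6) forces a6 = True.
  then (a5 OR NOT a6) forces a5 = True.
Set a3 = True.
  then (NOT a3 OR NOT a7) forces a7 = False.
Set a8 = False.
All clauses satisfied.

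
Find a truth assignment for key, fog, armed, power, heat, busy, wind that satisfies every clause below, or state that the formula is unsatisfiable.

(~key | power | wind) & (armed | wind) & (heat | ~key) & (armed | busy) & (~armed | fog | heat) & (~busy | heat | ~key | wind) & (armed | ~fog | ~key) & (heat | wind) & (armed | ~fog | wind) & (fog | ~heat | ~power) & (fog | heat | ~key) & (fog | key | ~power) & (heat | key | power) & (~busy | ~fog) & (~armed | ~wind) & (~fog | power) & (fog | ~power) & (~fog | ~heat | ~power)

Set key = False.
Set fog = False.
  then (fog | key | ~power) forces power = False.
  then (heat | key | power) forces heat = True.
Set armed = False.
  then (armed | wind) forces wind = True.
  then (armed | busy) forces busy = True.
All clauses satisfied.

key=F, fog=F, armed=F, power=F, heat=T, busy=T, wind=T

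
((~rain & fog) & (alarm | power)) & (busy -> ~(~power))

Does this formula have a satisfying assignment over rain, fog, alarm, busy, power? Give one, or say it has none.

rain: False, fog: True, alarm: False, busy: False, power: True

  (~rain & fog) & (alarm | power) = True
    ~rain & fog = True
      ~rain = True
    alarm | power = True
  busy -> ~(~power) = True
    ~(~power) = True
      ~power = False
Both conjuncts True, so the formula holds.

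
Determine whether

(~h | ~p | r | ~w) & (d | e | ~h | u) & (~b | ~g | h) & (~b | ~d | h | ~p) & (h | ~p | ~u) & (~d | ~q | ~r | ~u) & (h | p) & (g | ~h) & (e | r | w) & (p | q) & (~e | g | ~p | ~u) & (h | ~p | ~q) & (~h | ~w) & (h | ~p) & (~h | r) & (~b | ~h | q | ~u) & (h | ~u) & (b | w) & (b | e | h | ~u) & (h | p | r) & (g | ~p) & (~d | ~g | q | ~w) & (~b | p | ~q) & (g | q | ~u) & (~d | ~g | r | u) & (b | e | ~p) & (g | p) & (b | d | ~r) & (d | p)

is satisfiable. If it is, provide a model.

Set d = True.
Set u = False.
Set q = False.
  then (p | q) forces p = True.
  then (h | ~p) forces h = True.
  then (~h | r) forces r = True.
  then (g | ~p) forces g = True.
  then (~d | ~g | q | ~w) forces w = False.
  then (b | w) forces b = True.
Set e = True.
All clauses satisfied.

d=T, u=F, q=F, h=T, b=T, r=T, e=T, p=T, g=T, w=F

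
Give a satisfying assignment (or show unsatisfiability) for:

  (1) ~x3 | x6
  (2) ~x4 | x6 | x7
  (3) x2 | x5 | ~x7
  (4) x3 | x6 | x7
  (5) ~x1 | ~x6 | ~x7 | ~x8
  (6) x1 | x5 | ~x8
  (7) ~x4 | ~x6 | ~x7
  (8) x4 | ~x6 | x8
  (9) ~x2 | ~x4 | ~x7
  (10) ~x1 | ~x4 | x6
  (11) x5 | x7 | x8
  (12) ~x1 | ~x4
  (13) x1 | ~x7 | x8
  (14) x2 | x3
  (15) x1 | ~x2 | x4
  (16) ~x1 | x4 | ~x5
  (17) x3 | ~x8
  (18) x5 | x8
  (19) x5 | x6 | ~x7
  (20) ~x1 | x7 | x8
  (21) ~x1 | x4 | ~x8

x1 = False, x2 = False, x3 = True, x4 = False, x5 = True, x6 = True, x7 = False, x8 = True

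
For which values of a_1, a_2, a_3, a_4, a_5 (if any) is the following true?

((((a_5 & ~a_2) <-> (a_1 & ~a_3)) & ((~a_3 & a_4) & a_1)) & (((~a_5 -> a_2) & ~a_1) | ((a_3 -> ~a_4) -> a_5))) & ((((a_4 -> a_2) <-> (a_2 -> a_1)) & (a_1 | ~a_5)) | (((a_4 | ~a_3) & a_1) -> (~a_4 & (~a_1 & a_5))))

No satisfying assignment exists.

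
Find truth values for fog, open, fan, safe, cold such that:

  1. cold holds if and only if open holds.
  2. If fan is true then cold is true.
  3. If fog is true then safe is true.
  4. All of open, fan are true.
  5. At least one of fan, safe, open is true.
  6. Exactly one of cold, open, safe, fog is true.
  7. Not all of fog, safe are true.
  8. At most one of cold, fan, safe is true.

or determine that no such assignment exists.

Unsatisfiable

Case fan = True:
  (2) with fan=T forces cold = True.
  Constraint (8) is violated (cold=T, fan=T) — contradiction.
Case fan = False:
  Constraint (4) is violated (fan=F) — contradiction.
Both cases fail — unsatisfiable.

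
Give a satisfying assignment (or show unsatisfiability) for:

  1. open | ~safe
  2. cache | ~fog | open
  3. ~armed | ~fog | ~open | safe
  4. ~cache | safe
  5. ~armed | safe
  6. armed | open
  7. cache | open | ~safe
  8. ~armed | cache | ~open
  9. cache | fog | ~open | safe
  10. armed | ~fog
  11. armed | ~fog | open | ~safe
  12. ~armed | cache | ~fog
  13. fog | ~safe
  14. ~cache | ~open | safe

armed = True; fog = True; cache = True; safe = True; open = True

Try armed = False:
  (armed | open) forces open = True.
  (armed | ~fog) forces fog = False.
  (fog | ~safe) forces safe = False.
  (~cache | safe) forces cache = False.
  clause (cache | fog | ~open | safe) is falsified — backtrack.
So armed = True.
  then (~armed | safe) forces safe = True.
  then (fog | ~safe) forces fog = True.
  then (open | ~safe) forces open = True.
  then (~armed | cache | ~open) forces cache = True.
All clauses satisfied.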